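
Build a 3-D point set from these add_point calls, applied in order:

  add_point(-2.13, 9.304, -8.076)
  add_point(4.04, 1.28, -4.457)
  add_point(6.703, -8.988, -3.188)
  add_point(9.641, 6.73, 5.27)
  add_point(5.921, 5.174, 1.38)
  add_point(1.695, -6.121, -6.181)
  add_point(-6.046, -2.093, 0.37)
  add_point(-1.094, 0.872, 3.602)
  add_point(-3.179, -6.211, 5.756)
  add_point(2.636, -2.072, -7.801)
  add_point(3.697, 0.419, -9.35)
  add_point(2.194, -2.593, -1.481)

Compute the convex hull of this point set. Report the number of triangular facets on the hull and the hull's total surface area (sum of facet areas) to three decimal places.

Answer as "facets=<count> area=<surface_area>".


facets=12 area=710.207

Points on the hull: [0, 2, 3, 5, 6, 7, 8, 10] (8 of 12).

Area of each hull facet:
  f1: (p8, p2, p3) → 114.5722
  f2: (p5, p0, p6) → 77.7907
  f3: (p5, p8, p6) → 40.1230
  f4: (p5, p8, p2) → 41.5078
  f5: (p7, p8, p6) → 22.3327
  f6: (p7, p8, p3) → 36.6668
  f7: (p7, p0, p6) → 46.9214
  f8: (p7, p0, p3) → 88.6237
  f9: (p10, p5, p2) → 22.7465
  f10: (p10, p5, p0) → 34.3115
  f11: (p10, p2, p3) → 95.8972
  f12: (p10, p0, p3) → 88.7134
Σ area = 710.207

Euler: V−E+F = 8−18+12 = 2.


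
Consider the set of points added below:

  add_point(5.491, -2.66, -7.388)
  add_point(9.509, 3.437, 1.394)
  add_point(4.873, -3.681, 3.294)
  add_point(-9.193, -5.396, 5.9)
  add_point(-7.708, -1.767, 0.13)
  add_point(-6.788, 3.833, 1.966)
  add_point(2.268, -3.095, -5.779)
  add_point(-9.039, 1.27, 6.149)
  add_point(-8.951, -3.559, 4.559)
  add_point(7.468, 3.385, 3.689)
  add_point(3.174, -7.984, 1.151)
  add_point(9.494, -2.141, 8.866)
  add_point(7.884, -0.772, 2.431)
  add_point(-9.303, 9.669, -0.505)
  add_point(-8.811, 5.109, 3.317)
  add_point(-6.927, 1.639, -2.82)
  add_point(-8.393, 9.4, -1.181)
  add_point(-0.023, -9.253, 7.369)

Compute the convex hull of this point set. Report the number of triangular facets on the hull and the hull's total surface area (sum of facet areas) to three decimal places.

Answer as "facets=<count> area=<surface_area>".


facets=24 area=871.698

14 of the 18 inputs are extreme points: [0, 1, 3, 4, 6, 7, 9, 10, 11, 13, 14, 15, 16, 17].

Area of each hull facet:
  f1: (p11, p0, p1) → 50.8572
  f2: (p16, p1, p13) → 7.6050
  f3: (p16, p0, p1) → 104.7870
  f4: (p10, p3, p17) → 34.9016
  f5: (p10, p11, p17) → 39.7872
  f6: (p10, p11, p0) → 58.8236
  f7: (p9, p1, p13) → 25.5099
  f8: (p9, p11, p13) → 56.1556
  f9: (p9, p11, p1) → 11.3490
  f10: (p7, p3, p13) → 23.2785
  f11: (p7, p3, p17) → 31.3423
  f12: (p7, p11, p17) → 83.0433
  f13: (p15, p16, p0) → 47.7145
  f14: (p15, p16, p13) → 4.1173
  f15: (p6, p10, p0) → 14.5818
  f16: (p6, p10, p3) → 57.3852
  f17: (p6, p15, p0) → 10.9291
  f18: (p14, p11, p13) → 52.2267
  f19: (p14, p7, p13) → 2.0493
  f20: (p14, p7, p11) → 44.7048
  f21: (p4, p3, p13) → 34.1934
  f22: (p4, p15, p13) → 17.5375
  f23: (p4, p6, p3) → 34.2222
  f24: (p4, p6, p15) → 24.5964
Σ area = 871.698

Euler characteristic 14−36+24 = 2 ✓


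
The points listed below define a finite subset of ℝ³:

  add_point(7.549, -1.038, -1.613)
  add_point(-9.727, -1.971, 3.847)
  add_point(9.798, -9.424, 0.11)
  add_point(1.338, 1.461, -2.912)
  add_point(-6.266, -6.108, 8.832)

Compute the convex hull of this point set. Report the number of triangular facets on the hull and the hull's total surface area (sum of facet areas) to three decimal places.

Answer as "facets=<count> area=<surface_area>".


Extreme-point indices: [0, 1, 2, 3, 4] — 5 of 5 on the boundary.

Per-facet area ½‖(b−a)×(c−a)‖:
  f1: (p3, p2, p1) → 92.9376
  f2: (p4, p2, p1) → 66.9879
  f3: (p4, p3, p1) → 49.0209
  f4: (p0, p3, p2) → 23.7852
  f5: (p0, p4, p2) → 78.4998
  f6: (p0, p4, p3) → 53.8464
Σ area = 365.078

Euler characteristic 5−9+6 = 2 ✓

facets=6 area=365.078


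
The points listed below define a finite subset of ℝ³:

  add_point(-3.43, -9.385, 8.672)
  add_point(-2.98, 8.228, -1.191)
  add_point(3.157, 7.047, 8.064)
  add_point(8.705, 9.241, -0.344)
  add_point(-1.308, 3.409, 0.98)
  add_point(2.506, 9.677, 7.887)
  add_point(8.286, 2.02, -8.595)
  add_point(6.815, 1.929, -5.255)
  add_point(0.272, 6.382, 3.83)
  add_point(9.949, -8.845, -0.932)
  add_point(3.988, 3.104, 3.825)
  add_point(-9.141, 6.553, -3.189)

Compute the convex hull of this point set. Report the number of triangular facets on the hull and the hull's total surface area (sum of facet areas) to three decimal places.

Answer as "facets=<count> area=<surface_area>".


8 of the 12 inputs are extreme points: [0, 1, 2, 3, 5, 6, 9, 11].

Facet areas (half cross-product norm):
  f1: (p0, p9, p11) → 168.7467
  f2: (p0, p5, p11) → 152.1732
  f3: (p6, p9, p11) → 124.6056
  f4: (p2, p0, p9) → 136.5836
  f5: (p2, p0, p5) → 14.0475
  f6: (p1, p5, p11) → 23.3119
  f7: (p3, p6, p9) → 73.1512
  f8: (p3, p2, p9) → 92.4577
  f9: (p3, p2, p5) → 13.8768
  f10: (p3, p1, p5) → 51.1881
  f11: (p3, p6, p11) → 97.0209
  f12: (p3, p1, p11) → 11.2553
Σ area = 958.419

Check V−E+F: 8 − 18 + 12 = 2.

facets=12 area=958.419


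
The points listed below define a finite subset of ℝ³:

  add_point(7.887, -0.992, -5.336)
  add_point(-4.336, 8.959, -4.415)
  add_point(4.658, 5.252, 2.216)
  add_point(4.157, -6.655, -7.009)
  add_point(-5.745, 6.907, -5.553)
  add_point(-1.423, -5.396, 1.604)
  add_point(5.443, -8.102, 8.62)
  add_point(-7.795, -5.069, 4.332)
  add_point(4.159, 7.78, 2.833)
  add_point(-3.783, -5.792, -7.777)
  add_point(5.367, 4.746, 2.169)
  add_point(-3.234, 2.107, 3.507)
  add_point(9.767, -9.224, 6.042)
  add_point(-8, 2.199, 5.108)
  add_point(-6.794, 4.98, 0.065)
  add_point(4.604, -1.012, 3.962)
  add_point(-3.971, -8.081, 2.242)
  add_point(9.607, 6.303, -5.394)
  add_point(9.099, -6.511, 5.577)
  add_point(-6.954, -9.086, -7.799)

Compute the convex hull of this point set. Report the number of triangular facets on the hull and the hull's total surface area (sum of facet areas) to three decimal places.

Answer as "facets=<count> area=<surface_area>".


facets=26 area=1098.212

15 of the 20 inputs are extreme points: [0, 1, 3, 4, 6, 7, 8, 9, 12, 13, 14, 16, 17, 18, 19].

Triangle areas on the boundary:
  f1: (p7, p19, p13) → 42.6175
  f2: (p8, p1, p13) → 64.7795
  f3: (p4, p19, p13) → 92.2404
  f4: (p16, p19, p12) → 64.3427
  f5: (p16, p7, p19) → 27.1502
  f6: (p17, p0, p12) → 44.6503
  f7: (p17, p8, p1) → 55.7155
  f8: (p17, p4, p1) → 18.3385
  f9: (p14, p1, p13) → 5.2659
  f10: (p14, p4, p13) → 3.0593
  f11: (p14, p4, p1) → 8.2397
  f12: (p6, p16, p12) → 26.6919
  f13: (p6, p16, p7) → 27.8922
  f14: (p6, p7, p13) → 50.9551
  f15: (p6, p8, p13) → 106.6485
  f16: (p18, p17, p12) → 13.4416
  f17: (p18, p17, p8) → 75.6006
  f18: (p18, p6, p12) → 6.9104
  f19: (p18, p6, p8) → 37.9857
  f20: (p3, p17, p0) → 10.8610
  f21: (p3, p19, p12) → 75.3010
  f22: (p3, p0, p12) → 48.3999
  f23: (p9, p4, p19) → 23.8947
  f24: (p9, p17, p4) → 98.4191
  f25: (p9, p3, p19) → 14.5456
  f26: (p9, p3, p17) → 54.2653
Σ area = 1098.212

Euler characteristic 15−39+26 = 2 ✓


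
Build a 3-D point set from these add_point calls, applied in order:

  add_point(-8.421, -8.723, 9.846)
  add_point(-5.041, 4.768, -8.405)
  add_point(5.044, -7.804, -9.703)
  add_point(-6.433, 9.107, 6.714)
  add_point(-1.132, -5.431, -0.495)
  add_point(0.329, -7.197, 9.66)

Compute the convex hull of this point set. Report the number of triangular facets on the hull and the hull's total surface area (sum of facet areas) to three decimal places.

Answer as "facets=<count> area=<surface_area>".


facets=6 area=781.536

Points on the hull: [0, 1, 2, 3, 5] (5 of 6).

Facet areas (half cross-product norm):
  f1: (p1, p2, p0) → 176.8853
  f2: (p1, p3, p0) → 143.1427
  f3: (p1, p3, p2) → 119.8020
  f4: (p5, p2, p0) → 85.7978
  f5: (p5, p3, p0) → 77.6781
  f6: (p5, p3, p2) → 178.2303
Σ area = 781.536

Euler: V−E+F = 5−9+6 = 2.


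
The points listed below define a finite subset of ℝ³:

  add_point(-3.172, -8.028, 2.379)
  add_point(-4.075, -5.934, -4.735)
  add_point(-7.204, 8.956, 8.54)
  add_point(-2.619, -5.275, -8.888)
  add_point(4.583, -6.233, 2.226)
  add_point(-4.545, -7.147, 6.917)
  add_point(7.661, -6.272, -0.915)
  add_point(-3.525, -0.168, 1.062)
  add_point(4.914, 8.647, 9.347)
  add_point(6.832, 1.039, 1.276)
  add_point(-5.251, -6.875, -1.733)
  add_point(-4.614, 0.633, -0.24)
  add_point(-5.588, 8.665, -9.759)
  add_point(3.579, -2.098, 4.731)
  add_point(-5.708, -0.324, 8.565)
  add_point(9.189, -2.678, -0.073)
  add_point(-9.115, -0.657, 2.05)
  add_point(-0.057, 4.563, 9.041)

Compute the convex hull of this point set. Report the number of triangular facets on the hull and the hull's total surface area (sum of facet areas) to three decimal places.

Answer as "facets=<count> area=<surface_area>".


Points on the hull: [0, 2, 3, 4, 5, 6, 8, 9, 10, 12, 14, 15, 16, 17] (14 of 18).

Per-facet area ½‖(b−a)×(c−a)‖:
  f1: (p3, p12, p16) → 89.2338
  f2: (p3, p12, p15) → 106.7770
  f3: (p2, p12, p16) → 90.2886
  f4: (p2, p12, p8) → 111.5748
  f5: (p9, p8, p15) → 13.9318
  f6: (p9, p12, p15) → 36.2479
  f7: (p9, p12, p8) → 102.8219
  f8: (p4, p8, p15) → 47.9762
  f9: (p4, p5, p8) → 84.5856
  f10: (p14, p5, p16) → 25.7877
  f11: (p14, p2, p16) → 34.5725
  f12: (p6, p3, p15) → 24.3017
  f13: (p6, p4, p15) → 8.7324
  f14: (p17, p2, p8) → 25.5697
  f15: (p17, p14, p2) → 29.9636
  f16: (p17, p5, p8) → 20.6205
  f17: (p17, p14, p5) → 22.7906
  f18: (p0, p4, p5) → 18.5657
  f19: (p0, p6, p4) → 12.6138
  f20: (p0, p6, p3) → 62.0553
  f21: (p10, p0, p5) → 8.7448
  f22: (p10, p5, p16) → 32.8580
  f23: (p10, p0, p3) → 13.2631
  f24: (p10, p3, p16) → 29.0513
Σ area = 1052.928

Euler: V−E+F = 14−36+24 = 2.

facets=24 area=1052.928


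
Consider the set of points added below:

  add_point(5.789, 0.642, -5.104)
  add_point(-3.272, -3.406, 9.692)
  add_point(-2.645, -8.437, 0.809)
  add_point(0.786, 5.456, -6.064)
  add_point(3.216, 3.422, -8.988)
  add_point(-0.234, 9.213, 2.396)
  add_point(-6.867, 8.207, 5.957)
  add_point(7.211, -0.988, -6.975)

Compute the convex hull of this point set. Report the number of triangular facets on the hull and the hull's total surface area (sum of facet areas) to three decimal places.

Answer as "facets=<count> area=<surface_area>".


facets=12 area=571.113

Hull vertices (8/8): indices [0, 1, 2, 3, 4, 5, 6, 7].

Area of each hull facet:
  f1: (p1, p2, p6) → 63.5673
  f2: (p1, p2, p7) → 72.2369
  f3: (p4, p2, p7) → 45.6346
  f4: (p5, p1, p6) → 48.2938
  f5: (p5, p4, p7) → 40.7362
  f6: (p0, p1, p7) → 18.9891
  f7: (p0, p5, p7) → 2.2644
  f8: (p0, p5, p1) → 94.2933
  f9: (p3, p5, p6) → 31.2523
  f10: (p3, p5, p4) → 9.9672
  f11: (p3, p2, p6) → 109.6520
  f12: (p3, p4, p2) → 34.2257
Σ area = 571.113

Euler characteristic 8−18+12 = 2 ✓


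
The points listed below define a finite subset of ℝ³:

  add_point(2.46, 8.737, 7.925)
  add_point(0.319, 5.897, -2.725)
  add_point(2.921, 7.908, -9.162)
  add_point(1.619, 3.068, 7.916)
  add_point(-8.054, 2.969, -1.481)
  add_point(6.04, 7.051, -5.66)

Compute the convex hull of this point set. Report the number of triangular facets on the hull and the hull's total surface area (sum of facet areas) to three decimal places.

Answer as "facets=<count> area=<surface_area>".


facets=6 area=334.983

5 of the 6 inputs are extreme points: [0, 2, 3, 4, 5].

Triangle areas on the boundary:
  f1: (p2, p5, p4) → 33.9964
  f2: (p2, p0, p4) → 102.7360
  f3: (p2, p0, p5) → 28.8429
  f4: (p3, p5, p4) → 90.6040
  f5: (p3, p0, p4) → 38.3951
  f6: (p3, p0, p5) → 40.4087
Σ area = 334.983

Check V−E+F: 5 − 9 + 6 = 2.


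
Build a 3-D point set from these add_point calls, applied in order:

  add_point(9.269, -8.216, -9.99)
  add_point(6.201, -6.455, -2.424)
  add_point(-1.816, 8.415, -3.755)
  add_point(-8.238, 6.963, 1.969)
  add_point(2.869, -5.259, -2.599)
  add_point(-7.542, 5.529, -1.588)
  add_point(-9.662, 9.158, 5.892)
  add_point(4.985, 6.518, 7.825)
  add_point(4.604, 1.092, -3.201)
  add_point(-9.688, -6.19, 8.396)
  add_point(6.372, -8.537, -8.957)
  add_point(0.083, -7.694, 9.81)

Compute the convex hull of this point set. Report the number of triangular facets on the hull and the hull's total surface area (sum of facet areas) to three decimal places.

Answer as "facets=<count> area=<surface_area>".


10 of the 12 inputs are extreme points: [0, 1, 2, 5, 6, 7, 8, 9, 10, 11].

Per-facet area ½‖(b−a)×(c−a)‖:
  f1: (p11, p6, p9) → 76.5236
  f2: (p7, p11, p6) → 112.7691
  f3: (p5, p6, p9) → 64.1088
  f4: (p1, p11, p0) → 17.6425
  f5: (p1, p7, p0) → 45.6341
  f6: (p1, p7, p11) → 97.7365
  f7: (p10, p5, p9) → 161.1927
  f8: (p10, p11, p9) → 97.2532
  f9: (p10, p11, p0) → 24.2854
  f10: (p2, p10, p0) → 27.7871
  f11: (p2, p10, p5) → 65.9371
  f12: (p2, p7, p6) → 79.5331
  f13: (p2, p5, p6) → 27.6266
  f14: (p8, p7, p0) → 44.9444
  f15: (p8, p2, p0) → 38.0715
  f16: (p8, p2, p7) → 57.9020
Σ area = 1038.948

Euler: V−E+F = 10−24+16 = 2.

facets=16 area=1038.948


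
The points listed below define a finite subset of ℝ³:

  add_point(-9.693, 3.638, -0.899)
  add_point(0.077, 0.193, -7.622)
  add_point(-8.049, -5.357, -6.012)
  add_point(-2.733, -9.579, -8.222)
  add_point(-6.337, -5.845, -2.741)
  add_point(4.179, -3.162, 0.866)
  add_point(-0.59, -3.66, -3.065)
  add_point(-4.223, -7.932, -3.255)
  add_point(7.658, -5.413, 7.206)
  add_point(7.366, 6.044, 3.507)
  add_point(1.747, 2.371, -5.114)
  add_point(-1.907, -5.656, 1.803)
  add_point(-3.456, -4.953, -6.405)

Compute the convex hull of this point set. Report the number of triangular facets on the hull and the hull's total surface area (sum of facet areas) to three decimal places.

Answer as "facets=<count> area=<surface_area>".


facets=16 area=654.055

Extreme-point indices: [0, 1, 2, 3, 4, 7, 8, 9, 10, 11] — 10 of 13 on the boundary.

Per-facet area ½‖(b−a)×(c−a)‖:
  f1: (p9, p8, p0) → 107.0290
  f2: (p1, p9, p8) → 86.7029
  f3: (p1, p3, p8) → 88.6423
  f4: (p10, p9, p0) → 65.9445
  f5: (p10, p1, p0) → 22.6022
  f6: (p10, p1, p9) → 5.6753
  f7: (p2, p4, p0) → 18.9176
  f8: (p2, p1, p0) → 50.2741
  f9: (p2, p1, p3) → 33.6292
  f10: (p7, p3, p8) → 39.1512
  f11: (p7, p2, p3) → 14.4964
  f12: (p7, p2, p4) → 5.4154
  f13: (p11, p7, p8) → 21.5560
  f14: (p11, p7, p4) → 8.9768
  f15: (p11, p8, p0) → 52.6636
  f16: (p11, p4, p0) → 32.3784
Σ area = 654.055

Euler characteristic 10−24+16 = 2 ✓


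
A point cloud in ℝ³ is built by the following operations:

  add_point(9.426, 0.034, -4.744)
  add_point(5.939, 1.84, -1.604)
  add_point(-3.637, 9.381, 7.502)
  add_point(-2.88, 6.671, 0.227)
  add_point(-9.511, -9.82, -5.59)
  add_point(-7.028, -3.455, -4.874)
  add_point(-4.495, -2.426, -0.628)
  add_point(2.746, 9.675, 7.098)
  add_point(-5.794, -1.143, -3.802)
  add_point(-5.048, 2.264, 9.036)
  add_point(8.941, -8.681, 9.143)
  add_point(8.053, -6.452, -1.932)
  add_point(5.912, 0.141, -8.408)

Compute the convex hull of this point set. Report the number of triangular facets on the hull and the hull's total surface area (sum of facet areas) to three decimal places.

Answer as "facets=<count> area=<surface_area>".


facets=16 area=1038.104

Hull vertices (10/13): indices [0, 2, 3, 4, 5, 7, 9, 10, 11, 12].

Triangle areas on the boundary:
  f1: (p10, p7, p0) → 130.1333
  f2: (p9, p10, p4) → 169.6948
  f3: (p9, p10, p7) → 96.0604
  f4: (p11, p10, p4) → 100.5327
  f5: (p11, p10, p0) → 34.2414
  f6: (p12, p7, p0) → 41.2506
  f7: (p12, p3, p7) → 63.6886
  f8: (p12, p11, p4) → 84.3482
  f9: (p12, p11, p0) → 18.0215
  f10: (p2, p9, p4) → 63.2652
  f11: (p2, p9, p7) → 23.0059
  f12: (p2, p3, p7) → 24.7257
  f13: (p5, p2, p4) → 37.9097
  f14: (p5, p12, p4) → 39.8323
  f15: (p5, p2, p3) → 35.6974
  f16: (p5, p12, p3) → 75.6958
Σ area = 1038.104

Euler: V−E+F = 10−24+16 = 2.


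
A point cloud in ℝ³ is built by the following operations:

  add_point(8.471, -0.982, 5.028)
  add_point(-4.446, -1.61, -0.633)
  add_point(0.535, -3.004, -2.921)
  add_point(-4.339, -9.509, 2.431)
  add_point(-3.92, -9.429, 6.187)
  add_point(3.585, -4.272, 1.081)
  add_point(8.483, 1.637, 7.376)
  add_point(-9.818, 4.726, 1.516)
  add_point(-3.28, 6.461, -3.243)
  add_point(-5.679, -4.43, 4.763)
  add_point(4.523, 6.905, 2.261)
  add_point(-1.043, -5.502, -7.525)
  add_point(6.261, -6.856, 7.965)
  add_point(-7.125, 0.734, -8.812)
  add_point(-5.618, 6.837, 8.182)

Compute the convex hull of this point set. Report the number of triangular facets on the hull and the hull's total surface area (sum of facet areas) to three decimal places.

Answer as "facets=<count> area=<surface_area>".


facets=18 area=889.665

11 of the 15 inputs are extreme points: [0, 3, 4, 6, 7, 8, 10, 11, 12, 13, 14].

Triangle areas on the boundary:
  f1: (p13, p3, p7) → 81.3327
  f2: (p11, p13, p3) → 48.6245
  f3: (p12, p14, p6) → 65.9243
  f4: (p12, p0, p6) → 11.4188
  f5: (p12, p11, p3) → 68.5901
  f6: (p12, p0, p11) → 56.5205
  f7: (p10, p14, p6) → 48.7520
  f8: (p10, p0, p6) → 14.6463
  f9: (p10, p11, p13) → 72.1218
  f10: (p10, p0, p11) → 73.4879
  f11: (p4, p12, p3) → 19.3430
  f12: (p4, p12, p14) → 86.6040
  f13: (p4, p3, p7) → 28.7897
  f14: (p4, p14, p7) → 64.0687
  f15: (p8, p13, p7) → 36.4102
  f16: (p8, p10, p13) → 28.2316
  f17: (p8, p14, p7) → 33.7293
  f18: (p8, p10, p14) → 51.0695
Σ area = 889.665

Euler characteristic 11−27+18 = 2 ✓


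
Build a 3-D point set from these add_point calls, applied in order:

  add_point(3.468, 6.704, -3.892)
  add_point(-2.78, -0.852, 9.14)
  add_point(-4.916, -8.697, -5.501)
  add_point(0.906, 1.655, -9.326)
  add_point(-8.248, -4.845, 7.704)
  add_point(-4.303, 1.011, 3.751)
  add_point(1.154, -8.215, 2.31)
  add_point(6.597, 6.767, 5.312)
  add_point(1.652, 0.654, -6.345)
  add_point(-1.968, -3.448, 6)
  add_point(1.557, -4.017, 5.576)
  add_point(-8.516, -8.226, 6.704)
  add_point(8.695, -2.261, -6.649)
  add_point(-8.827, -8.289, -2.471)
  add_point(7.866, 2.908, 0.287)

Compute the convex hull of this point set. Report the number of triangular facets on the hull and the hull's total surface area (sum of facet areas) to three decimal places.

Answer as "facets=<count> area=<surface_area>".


facets=22 area=827.219

Points on the hull: [0, 1, 2, 3, 4, 5, 6, 7, 10, 11, 12, 13, 14] (13 of 15).

Area of each hull facet:
  f1: (p2, p3, p13) → 27.0580
  f2: (p2, p3, p12) → 56.8314
  f3: (p2, p6, p12) → 64.1737
  f4: (p5, p3, p13) → 80.9928
  f5: (p14, p6, p12) → 53.8919
  f6: (p0, p5, p7) → 55.2382
  f7: (p0, p5, p3) → 48.1190
  f8: (p0, p14, p7) → 23.1183
  f9: (p0, p3, p12) → 35.0179
  f10: (p0, p14, p12) → 30.9630
  f11: (p1, p5, p7) → 35.9620
  f12: (p10, p14, p7) → 34.5340
  f13: (p10, p14, p6) → 27.7815
  f14: (p10, p1, p7) → 37.9439
  f15: (p11, p2, p13) → 18.4993
  f16: (p11, p2, p6) → 51.1654
  f17: (p11, p10, p6) → 27.8459
  f18: (p11, p10, p1) → 30.9029
  f19: (p4, p5, p13) → 42.6095
  f20: (p4, p11, p13) → 15.5247
  f21: (p4, p1, p5) → 19.9636
  f22: (p4, p11, p1) → 9.0821
Σ area = 827.219

Check V−E+F: 13 − 33 + 22 = 2.


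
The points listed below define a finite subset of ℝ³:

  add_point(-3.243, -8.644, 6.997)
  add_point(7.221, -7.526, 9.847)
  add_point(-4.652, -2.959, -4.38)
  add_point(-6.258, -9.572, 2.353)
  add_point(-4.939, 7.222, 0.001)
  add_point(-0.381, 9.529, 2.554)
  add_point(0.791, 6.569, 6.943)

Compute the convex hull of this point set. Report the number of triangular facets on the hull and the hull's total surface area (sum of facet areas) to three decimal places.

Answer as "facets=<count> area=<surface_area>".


facets=10 area=548.458

Points on the hull: [0, 1, 2, 3, 4, 5, 6] (7 of 7).

Facet areas (half cross-product norm):
  f1: (p2, p1, p3) → 74.0729
  f2: (p2, p5, p1) → 134.5683
  f3: (p4, p2, p3) → 49.6721
  f4: (p4, p2, p5) → 26.9081
  f5: (p6, p5, p1) → 29.4093
  f6: (p6, p4, p5) → 14.7003
  f7: (p0, p1, p3) → 20.2907
  f8: (p0, p6, p1) → 80.5545
  f9: (p0, p4, p3) → 47.5497
  f10: (p0, p6, p4) → 70.7324
Σ area = 548.458

Check V−E+F: 7 − 15 + 10 = 2.


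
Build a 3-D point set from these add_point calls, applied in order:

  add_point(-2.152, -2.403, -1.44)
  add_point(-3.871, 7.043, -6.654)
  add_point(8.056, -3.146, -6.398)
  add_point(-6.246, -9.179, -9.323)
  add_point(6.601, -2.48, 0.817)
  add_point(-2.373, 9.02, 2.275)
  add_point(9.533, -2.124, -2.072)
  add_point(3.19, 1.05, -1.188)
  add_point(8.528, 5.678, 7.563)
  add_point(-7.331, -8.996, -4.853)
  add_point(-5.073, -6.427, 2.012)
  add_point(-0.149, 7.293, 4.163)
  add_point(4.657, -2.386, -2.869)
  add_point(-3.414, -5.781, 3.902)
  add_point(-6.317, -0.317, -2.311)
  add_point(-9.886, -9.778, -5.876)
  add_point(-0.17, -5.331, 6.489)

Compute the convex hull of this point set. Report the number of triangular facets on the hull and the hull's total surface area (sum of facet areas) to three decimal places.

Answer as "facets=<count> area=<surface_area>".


facets=22 area=898.891

Extreme-point indices: [1, 2, 3, 5, 6, 8, 9, 10, 11, 13, 14, 15, 16] — 13 of 17 on the boundary.

Per-facet area ½‖(b−a)×(c−a)‖:
  f1: (p1, p8, p5) → 50.8030
  f2: (p16, p8, p6) → 75.7933
  f3: (p3, p1, p15) → 41.6811
  f4: (p14, p5, p15) → 5.5518
  f5: (p14, p1, p15) → 35.8099
  f6: (p14, p1, p5) → 39.8837
  f7: (p10, p5, p15) → 69.4580
  f8: (p10, p16, p15) → 10.7026
  f9: (p11, p8, p5) → 7.3413
  f10: (p11, p16, p5) → 17.3938
  f11: (p11, p16, p8) → 59.0556
  f12: (p2, p3, p1) → 111.0649
  f13: (p2, p8, p6) → 16.3868
  f14: (p2, p1, p8) → 123.1670
  f15: (p2, p16, p6) → 29.6730
  f16: (p2, p3, p16) → 112.7336
  f17: (p9, p16, p15) → 11.2832
  f18: (p9, p3, p15) → 6.5134
  f19: (p9, p3, p16) → 23.4336
  f20: (p13, p16, p5) → 31.0117
  f21: (p13, p10, p5) → 18.9380
  f22: (p13, p10, p16) → 1.2121
Σ area = 898.891

Euler: V−E+F = 13−33+22 = 2.


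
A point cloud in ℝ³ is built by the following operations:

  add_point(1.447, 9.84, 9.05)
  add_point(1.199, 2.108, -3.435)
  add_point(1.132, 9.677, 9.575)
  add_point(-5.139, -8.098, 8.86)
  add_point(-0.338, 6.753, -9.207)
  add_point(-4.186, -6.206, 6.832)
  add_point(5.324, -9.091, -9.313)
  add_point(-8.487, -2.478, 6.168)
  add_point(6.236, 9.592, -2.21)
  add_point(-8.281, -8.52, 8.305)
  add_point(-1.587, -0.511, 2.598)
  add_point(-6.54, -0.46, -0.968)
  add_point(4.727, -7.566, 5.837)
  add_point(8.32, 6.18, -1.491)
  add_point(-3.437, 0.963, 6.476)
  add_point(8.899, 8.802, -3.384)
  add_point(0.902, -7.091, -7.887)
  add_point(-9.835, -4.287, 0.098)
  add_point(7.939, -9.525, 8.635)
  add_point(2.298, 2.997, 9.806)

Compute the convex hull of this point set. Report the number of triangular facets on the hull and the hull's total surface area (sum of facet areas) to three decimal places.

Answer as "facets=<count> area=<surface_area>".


Points on the hull: [0, 2, 3, 4, 6, 7, 8, 9, 15, 16, 17, 18, 19] (13 of 20).

Triangle areas on the boundary:
  f1: (p6, p18, p15) → 165.4518
  f2: (p4, p6, p15) → 92.9695
  f3: (p4, p2, p17) → 151.6869
  f4: (p9, p6, p17) → 84.8947
  f5: (p9, p6, p18) → 145.4191
  f6: (p0, p18, p15) → 143.8067
  f7: (p0, p2, p18) → 6.4560
  f8: (p0, p4, p2) → 4.0720
  f9: (p16, p6, p17) → 12.5062
  f10: (p16, p4, p17) → 93.1461
  f11: (p16, p4, p6) → 31.6581
  f12: (p7, p2, p17) → 43.2060
  f13: (p7, p9, p17) → 20.7289
  f14: (p7, p9, p2) → 39.4875
  f15: (p19, p2, p18) → 12.7933
  f16: (p8, p4, p15) → 14.6786
  f17: (p8, p0, p15) → 13.0129
  f18: (p8, p0, p4) → 56.3669
  f19: (p3, p9, p2) → 27.0347
  f20: (p3, p19, p2) → 31.6229
  f21: (p3, p9, p18) → 6.4028
  f22: (p3, p19, p18) → 78.1747
Σ area = 1275.576

Euler characteristic 13−33+22 = 2 ✓

facets=22 area=1275.576


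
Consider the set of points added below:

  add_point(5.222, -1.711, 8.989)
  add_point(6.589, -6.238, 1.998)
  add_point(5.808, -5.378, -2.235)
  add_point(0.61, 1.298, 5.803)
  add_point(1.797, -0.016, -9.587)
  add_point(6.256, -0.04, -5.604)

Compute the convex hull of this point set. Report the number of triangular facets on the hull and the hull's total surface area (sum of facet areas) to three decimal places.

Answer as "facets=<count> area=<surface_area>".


facets=8 area=252.810

6 of the 6 inputs are extreme points: [0, 1, 2, 3, 4, 5].

Area of each hull facet:
  f1: (p0, p1, p3) → 26.8226
  f2: (p5, p0, p3) → 40.5892
  f3: (p5, p4, p3) → 36.8981
  f4: (p5, p0, p1) → 39.5427
  f5: (p2, p1, p3) → 22.5690
  f6: (p2, p4, p3) → 58.0145
  f7: (p2, p5, p1) → 10.3594
  f8: (p2, p5, p4) → 18.0148
Σ area = 252.810

Check V−E+F: 6 − 12 + 8 = 2.


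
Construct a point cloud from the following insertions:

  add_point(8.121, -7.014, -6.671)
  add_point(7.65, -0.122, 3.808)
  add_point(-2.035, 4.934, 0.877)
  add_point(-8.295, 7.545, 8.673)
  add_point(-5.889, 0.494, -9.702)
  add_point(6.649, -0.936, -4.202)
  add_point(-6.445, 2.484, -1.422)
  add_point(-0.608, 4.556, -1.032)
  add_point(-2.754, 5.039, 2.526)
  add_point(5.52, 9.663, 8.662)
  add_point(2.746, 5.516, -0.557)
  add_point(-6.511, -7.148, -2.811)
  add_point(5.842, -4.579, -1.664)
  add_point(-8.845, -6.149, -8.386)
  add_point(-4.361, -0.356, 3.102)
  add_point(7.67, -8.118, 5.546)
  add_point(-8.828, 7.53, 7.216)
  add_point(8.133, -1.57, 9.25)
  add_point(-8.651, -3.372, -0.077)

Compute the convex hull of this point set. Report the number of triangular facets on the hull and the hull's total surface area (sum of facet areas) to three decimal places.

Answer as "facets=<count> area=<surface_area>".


facets=22 area=1110.666

13 of the 19 inputs are extreme points: [0, 1, 3, 4, 5, 9, 10, 11, 13, 15, 16, 17, 18].

Per-facet area ½‖(b−a)×(c−a)‖:
  f1: (p0, p4, p13) → 59.4581
  f2: (p3, p9, p17) → 80.4644
  f3: (p15, p0, p17) → 42.2200
  f4: (p15, p3, p17) → 66.2885
  f5: (p1, p9, p17) → 30.9452
  f6: (p1, p0, p17) → 26.6473
  f7: (p1, p0, p9) → 36.3156
  f8: (p16, p4, p13) → 68.1040
  f9: (p16, p10, p4) → 94.9266
  f10: (p16, p3, p9) → 10.1951
  f11: (p16, p10, p9) → 69.8382
  f12: (p18, p15, p3) → 125.2693
  f13: (p18, p16, p13) → 35.2197
  f14: (p18, p16, p3) → 8.6577
  f15: (p5, p0, p4) → 45.7768
  f16: (p5, p10, p4) → 54.4059
  f17: (p5, p0, p9) → 27.5820
  f18: (p5, p10, p9) → 36.2440
  f19: (p11, p18, p13) → 15.3743
  f20: (p11, p18, p15) → 41.9204
  f21: (p11, p0, p13) → 45.9287
  f22: (p11, p15, p0) → 88.8838
Σ area = 1110.666

Euler: V−E+F = 13−33+22 = 2.


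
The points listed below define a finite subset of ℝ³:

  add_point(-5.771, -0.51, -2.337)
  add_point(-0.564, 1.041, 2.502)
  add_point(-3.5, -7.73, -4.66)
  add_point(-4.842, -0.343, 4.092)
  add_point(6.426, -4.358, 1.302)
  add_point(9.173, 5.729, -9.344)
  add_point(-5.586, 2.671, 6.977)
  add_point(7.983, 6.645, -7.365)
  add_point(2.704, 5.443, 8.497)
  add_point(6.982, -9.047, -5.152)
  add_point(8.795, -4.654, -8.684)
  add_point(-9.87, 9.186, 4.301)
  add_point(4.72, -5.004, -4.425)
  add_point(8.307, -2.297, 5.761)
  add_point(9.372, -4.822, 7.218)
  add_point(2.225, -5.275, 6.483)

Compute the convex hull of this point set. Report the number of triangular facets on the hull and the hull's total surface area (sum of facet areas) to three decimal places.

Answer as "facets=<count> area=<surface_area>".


facets=20 area=1017.078

Points on the hull: [0, 2, 3, 5, 6, 7, 8, 9, 10, 11, 14, 15] (12 of 16).

Facet areas (half cross-product norm):
  f1: (p6, p8, p11) → 34.9514
  f2: (p15, p9, p14) → 45.7230
  f3: (p15, p2, p9) → 62.4437
  f4: (p15, p8, p14) → 38.9881
  f5: (p15, p6, p8) → 44.8056
  f6: (p0, p5, p11) → 107.2212
  f7: (p0, p2, p11) → 13.5417
  f8: (p0, p2, p5) → 69.8018
  f9: (p10, p2, p5) → 66.3794
  f10: (p10, p2, p9) → 30.4047
  f11: (p10, p5, p14) → 82.6172
  f12: (p10, p9, p14) → 37.9422
  f13: (p7, p5, p14) → 21.5459
  f14: (p7, p8, p14) → 100.8563
  f15: (p7, p5, p11) → 12.9395
  f16: (p7, p8, p11) → 115.4058
  f17: (p3, p15, p2) → 50.0266
  f18: (p3, p15, p6) → 17.7602
  f19: (p3, p2, p11) → 47.9714
  f20: (p3, p6, p11) → 15.7520
Σ area = 1017.078

Euler characteristic 12−30+20 = 2 ✓


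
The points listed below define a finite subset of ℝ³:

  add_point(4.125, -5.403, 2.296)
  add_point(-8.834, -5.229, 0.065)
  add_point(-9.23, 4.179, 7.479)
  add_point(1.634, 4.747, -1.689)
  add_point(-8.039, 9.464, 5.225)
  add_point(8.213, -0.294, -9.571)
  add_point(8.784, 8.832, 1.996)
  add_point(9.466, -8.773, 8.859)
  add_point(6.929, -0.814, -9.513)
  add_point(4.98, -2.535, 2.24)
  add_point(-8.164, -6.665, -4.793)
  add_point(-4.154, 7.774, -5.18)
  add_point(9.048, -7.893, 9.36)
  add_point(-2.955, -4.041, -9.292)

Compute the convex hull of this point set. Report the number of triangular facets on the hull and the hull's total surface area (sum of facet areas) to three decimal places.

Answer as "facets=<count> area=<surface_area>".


Points on the hull: [1, 2, 4, 5, 6, 7, 8, 10, 11, 12, 13] (11 of 14).

Triangle areas on the boundary:
  f1: (p10, p4, p2) → 46.0101
  f2: (p12, p4, p2) → 60.2102
  f3: (p1, p10, p2) → 17.8268
  f4: (p1, p10, p7) → 51.1075
  f5: (p1, p12, p2) → 120.4227
  f6: (p1, p12, p7) → 10.8318
  f7: (p13, p10, p7) → 81.5471
  f8: (p6, p12, p4) → 156.5826
  f9: (p6, p5, p7) → 133.3977
  f10: (p6, p12, p7) → 8.3186
  f11: (p8, p5, p7) → 13.9574
  f12: (p8, p13, p7) → 104.9183
  f13: (p8, p13, p5) → 0.5200
  f14: (p11, p10, p4) → 84.1709
  f15: (p11, p13, p10) → 46.1809
  f16: (p11, p13, p5) → 72.5340
  f17: (p11, p6, p5) → 97.2381
  f18: (p11, p6, p4) → 82.2827
Σ area = 1188.057

Check V−E+F: 11 − 27 + 18 = 2.

facets=18 area=1188.057


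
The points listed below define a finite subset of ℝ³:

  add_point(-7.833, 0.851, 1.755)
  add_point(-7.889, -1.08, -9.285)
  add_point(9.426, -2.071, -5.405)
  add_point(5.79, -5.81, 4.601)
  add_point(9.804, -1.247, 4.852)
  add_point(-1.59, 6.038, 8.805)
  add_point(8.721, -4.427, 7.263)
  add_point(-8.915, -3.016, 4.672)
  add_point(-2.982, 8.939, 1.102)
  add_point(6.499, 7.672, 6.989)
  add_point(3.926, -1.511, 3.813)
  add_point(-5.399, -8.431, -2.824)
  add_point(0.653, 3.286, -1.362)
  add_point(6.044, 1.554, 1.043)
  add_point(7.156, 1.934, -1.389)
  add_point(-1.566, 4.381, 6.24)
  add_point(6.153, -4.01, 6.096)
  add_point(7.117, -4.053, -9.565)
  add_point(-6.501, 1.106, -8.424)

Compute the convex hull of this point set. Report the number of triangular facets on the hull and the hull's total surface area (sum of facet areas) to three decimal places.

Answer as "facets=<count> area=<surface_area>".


facets=24 area=1009.074

Extreme-point indices: [0, 1, 2, 3, 4, 5, 6, 7, 8, 9, 11, 14, 17, 18] — 14 of 19 on the boundary.

Triangle areas on the boundary:
  f1: (p11, p1, p7) → 49.9535
  f2: (p11, p1, p17) → 71.7247
  f3: (p0, p1, p7) → 24.9268
  f4: (p0, p1, p8) → 52.7998
  f5: (p0, p5, p7) → 26.4959
  f6: (p0, p5, p8) → 37.9335
  f7: (p18, p17, p8) → 93.6539
  f8: (p18, p1, p8) → 8.8350
  f9: (p18, p1, p17) → 19.6514
  f10: (p6, p5, p7) → 90.3719
  f11: (p9, p5, p8) → 35.0715
  f12: (p9, p14, p8) → 54.2665
  f13: (p9, p6, p4) → 17.6041
  f14: (p9, p6, p5) → 51.9724
  f15: (p2, p17, p8) → 44.7921
  f16: (p2, p14, p8) → 23.2861
  f17: (p2, p6, p4) → 18.3167
  f18: (p2, p6, p17) → 23.8261
  f19: (p2, p9, p4) → 48.1966
  f20: (p2, p9, p14) → 11.0316
  f21: (p3, p11, p17) → 88.2088
  f22: (p3, p6, p17) → 25.6405
  f23: (p3, p11, p7) → 65.9368
  f24: (p3, p6, p7) → 24.5777
Σ area = 1009.074

Check V−E+F: 14 − 36 + 24 = 2.


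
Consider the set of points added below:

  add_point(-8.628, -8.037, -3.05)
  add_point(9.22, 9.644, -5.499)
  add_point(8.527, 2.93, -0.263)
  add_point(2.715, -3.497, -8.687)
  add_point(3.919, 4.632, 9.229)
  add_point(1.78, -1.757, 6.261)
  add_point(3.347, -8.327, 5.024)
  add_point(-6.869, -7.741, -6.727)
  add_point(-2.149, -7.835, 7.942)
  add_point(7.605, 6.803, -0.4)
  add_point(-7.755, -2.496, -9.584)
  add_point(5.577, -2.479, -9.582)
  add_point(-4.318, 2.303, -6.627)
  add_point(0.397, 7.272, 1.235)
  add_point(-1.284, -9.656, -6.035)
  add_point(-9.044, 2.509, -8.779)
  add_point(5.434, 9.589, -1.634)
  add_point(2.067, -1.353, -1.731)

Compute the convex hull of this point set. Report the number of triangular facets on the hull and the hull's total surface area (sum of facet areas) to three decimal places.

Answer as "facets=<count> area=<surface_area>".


Hull vertices (13/18): indices [0, 1, 2, 4, 6, 7, 8, 10, 11, 13, 14, 15, 16].

Facet areas (half cross-product norm):
  f1: (p8, p4, p15) → 141.3117
  f2: (p11, p1, p15) → 102.7427
  f3: (p13, p4, p15) → 43.3500
  f4: (p0, p8, p15) → 69.7259
  f5: (p0, p8, p14) → 51.1174
  f6: (p10, p11, p15) → 33.8031
  f7: (p10, p11, p14) → 53.3165
  f8: (p10, p0, p15) → 19.8319
  f9: (p6, p8, p14) → 37.4626
  f10: (p6, p11, p14) → 63.5837
  f11: (p6, p8, p4) → 41.8468
  f12: (p16, p4, p1) → 22.0097
  f13: (p16, p13, p4) → 27.9172
  f14: (p16, p1, p15) → 45.6544
  f15: (p16, p13, p15) → 42.9363
  f16: (p7, p0, p14) → 11.6743
  f17: (p7, p10, p14) → 15.8144
  f18: (p7, p10, p0) → 11.1656
  f19: (p2, p4, p1) → 40.6701
  f20: (p2, p6, p4) → 66.5576
  f21: (p2, p11, p1) → 47.4303
  f22: (p2, p6, p11) → 74.0419
Σ area = 1063.964

Euler: V−E+F = 13−33+22 = 2.

facets=22 area=1063.964


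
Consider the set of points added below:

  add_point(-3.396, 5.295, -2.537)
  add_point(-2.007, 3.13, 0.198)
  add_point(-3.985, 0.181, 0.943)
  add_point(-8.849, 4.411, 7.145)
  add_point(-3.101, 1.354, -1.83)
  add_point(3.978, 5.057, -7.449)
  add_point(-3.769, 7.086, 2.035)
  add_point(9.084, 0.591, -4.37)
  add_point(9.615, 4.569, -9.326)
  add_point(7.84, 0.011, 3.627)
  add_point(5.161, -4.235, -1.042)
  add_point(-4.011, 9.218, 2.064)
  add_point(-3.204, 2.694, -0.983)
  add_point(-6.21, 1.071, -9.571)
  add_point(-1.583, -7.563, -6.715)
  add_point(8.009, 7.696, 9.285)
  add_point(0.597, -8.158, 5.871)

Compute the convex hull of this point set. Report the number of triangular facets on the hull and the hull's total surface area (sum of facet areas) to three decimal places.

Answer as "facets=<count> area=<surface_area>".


facets=18 area=1040.839

Extreme-point indices: [3, 5, 7, 8, 9, 10, 11, 13, 14, 15, 16] — 11 of 17 on the boundary.

Facet areas (half cross-product norm):
  f1: (p15, p16, p3) → 123.7572
  f2: (p11, p15, p3) → 59.5592
  f3: (p11, p15, p8) → 121.6481
  f4: (p11, p13, p3) → 60.9412
  f5: (p9, p15, p16) → 46.5968
  f6: (p14, p13, p8) → 79.7519
  f7: (p14, p16, p3) → 100.6755
  f8: (p14, p13, p3) → 87.9391
  f9: (p5, p13, p8) → 20.9810
  f10: (p5, p11, p8) → 21.7068
  f11: (p5, p11, p13) → 69.5051
  f12: (p7, p14, p8) → 41.3941
  f13: (p7, p15, p8) → 44.9568
  f14: (p7, p9, p15) → 32.9811
  f15: (p10, p14, p16) → 43.1094
  f16: (p10, p7, p14) → 31.0507
  f17: (p10, p9, p16) → 31.3742
  f18: (p10, p7, p9) → 22.9112
Σ area = 1040.839

Euler: V−E+F = 11−27+18 = 2.


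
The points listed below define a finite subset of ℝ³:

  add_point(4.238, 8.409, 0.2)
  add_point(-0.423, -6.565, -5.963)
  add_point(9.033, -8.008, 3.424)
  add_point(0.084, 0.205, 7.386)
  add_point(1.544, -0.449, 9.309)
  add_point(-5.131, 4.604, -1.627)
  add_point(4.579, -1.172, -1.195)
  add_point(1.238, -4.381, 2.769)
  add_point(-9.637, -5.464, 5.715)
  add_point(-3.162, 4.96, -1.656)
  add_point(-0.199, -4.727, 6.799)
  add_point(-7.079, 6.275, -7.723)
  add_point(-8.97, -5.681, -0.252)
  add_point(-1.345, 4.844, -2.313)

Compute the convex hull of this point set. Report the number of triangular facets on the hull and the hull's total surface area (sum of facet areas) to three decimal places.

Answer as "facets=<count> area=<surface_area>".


facets=16 area=795.452

Extreme-point indices: [0, 1, 2, 4, 5, 6, 8, 10, 11, 12] — 10 of 14 on the boundary.

Facet areas (half cross-product norm):
  f1: (p1, p11, p0) → 97.0171
  f2: (p4, p0, p2) → 78.8927
  f3: (p5, p11, p8) → 34.9746
  f4: (p5, p11, p0) → 31.9733
  f5: (p5, p4, p8) → 75.9684
  f6: (p5, p4, p0) → 63.2925
  f7: (p12, p11, p8) → 36.8563
  f8: (p12, p1, p11) → 69.2991
  f9: (p12, p2, p8) → 55.4388
  f10: (p12, p1, p2) → 67.6537
  f11: (p6, p0, p2) → 33.8439
  f12: (p6, p1, p2) → 40.9241
  f13: (p6, p1, p0) → 31.6485
  f14: (p10, p2, p8) → 28.1959
  f15: (p10, p4, p8) → 22.4228
  f16: (p10, p4, p2) → 27.0504
Σ area = 795.452

Euler: V−E+F = 10−24+16 = 2.


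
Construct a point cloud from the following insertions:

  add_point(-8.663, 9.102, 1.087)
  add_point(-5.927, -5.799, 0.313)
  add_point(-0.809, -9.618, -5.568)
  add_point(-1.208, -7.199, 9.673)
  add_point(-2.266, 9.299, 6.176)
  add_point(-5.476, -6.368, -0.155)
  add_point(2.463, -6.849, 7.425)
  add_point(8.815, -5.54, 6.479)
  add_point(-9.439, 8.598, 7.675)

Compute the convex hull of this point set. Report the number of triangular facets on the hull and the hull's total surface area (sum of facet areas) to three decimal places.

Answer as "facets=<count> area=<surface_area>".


Extreme-point indices: [0, 1, 2, 3, 4, 5, 6, 7, 8] — 9 of 9 on the boundary.

Facet areas (half cross-product norm):
  f1: (p4, p2, p7) → 145.5973
  f2: (p4, p3, p8) → 62.0244
  f3: (p4, p3, p7) → 88.8863
  f4: (p1, p3, p8) → 86.0038
  f5: (p6, p2, p7) → 44.4247
  f6: (p6, p3, p7) → 5.7068
  f7: (p6, p3, p2) → 28.4086
  f8: (p0, p4, p8) → 23.1780
  f9: (p0, p4, p2) → 87.1121
  f10: (p0, p1, p8) → 50.4598
  f11: (p0, p1, p2) → 53.9649
  f12: (p5, p3, p2) → 39.3209
  f13: (p5, p1, p2) → 0.9890
  f14: (p5, p1, p3) → 4.5093
Σ area = 720.586

Euler characteristic 9−21+14 = 2 ✓

facets=14 area=720.586


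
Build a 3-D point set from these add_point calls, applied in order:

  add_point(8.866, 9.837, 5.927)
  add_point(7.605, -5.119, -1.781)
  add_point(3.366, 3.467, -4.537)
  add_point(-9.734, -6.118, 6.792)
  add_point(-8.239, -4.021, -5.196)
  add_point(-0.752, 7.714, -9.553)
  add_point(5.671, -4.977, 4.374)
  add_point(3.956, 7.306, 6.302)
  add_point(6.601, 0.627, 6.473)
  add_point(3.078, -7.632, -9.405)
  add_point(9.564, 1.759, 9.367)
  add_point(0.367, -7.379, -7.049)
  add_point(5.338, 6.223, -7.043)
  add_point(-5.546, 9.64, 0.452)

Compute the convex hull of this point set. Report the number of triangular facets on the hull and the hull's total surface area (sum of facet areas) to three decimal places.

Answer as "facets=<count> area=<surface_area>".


facets=20 area=1158.174

Hull vertices (12/14): indices [0, 1, 3, 4, 5, 6, 7, 9, 10, 11, 12, 13].

Area of each hull facet:
  f1: (p6, p10, p3) → 66.7120
  f2: (p6, p9, p3) → 111.4535
  f3: (p4, p9, p5) → 86.7569
  f4: (p4, p13, p3) → 90.4387
  f5: (p4, p13, p5) → 77.0376
  f6: (p12, p9, p5) → 48.0679
  f7: (p1, p6, p10) → 27.2729
  f8: (p1, p6, p9) → 22.6533
  f9: (p1, p12, p9) → 57.5231
  f10: (p11, p9, p3) → 6.8812
  f11: (p11, p4, p3) → 56.0366
  f12: (p11, p4, p9) → 9.1651
  f13: (p7, p10, p3) → 81.1525
  f14: (p7, p13, p3) → 98.2504
  f15: (p0, p13, p5) → 86.5258
  f16: (p0, p12, p5) → 40.2157
  f17: (p0, p7, p13) → 24.9872
  f18: (p0, p7, p10) → 22.5989
  f19: (p0, p1, p10) → 57.7870
  f20: (p0, p1, p12) → 86.6576
Σ area = 1158.174

Euler: V−E+F = 12−30+20 = 2.


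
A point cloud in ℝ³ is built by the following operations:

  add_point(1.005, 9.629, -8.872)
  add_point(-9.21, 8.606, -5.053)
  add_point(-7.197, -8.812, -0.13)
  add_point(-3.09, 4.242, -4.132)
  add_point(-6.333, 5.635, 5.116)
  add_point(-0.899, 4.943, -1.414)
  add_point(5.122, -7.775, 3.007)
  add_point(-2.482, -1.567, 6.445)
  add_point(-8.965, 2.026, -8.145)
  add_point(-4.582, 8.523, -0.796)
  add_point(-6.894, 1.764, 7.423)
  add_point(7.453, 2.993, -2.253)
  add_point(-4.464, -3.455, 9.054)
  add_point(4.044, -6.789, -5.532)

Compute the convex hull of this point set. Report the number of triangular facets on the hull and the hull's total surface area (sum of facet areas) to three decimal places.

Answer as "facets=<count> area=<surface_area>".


facets=18 area=935.819

Extreme-point indices: [0, 1, 2, 4, 6, 8, 9, 10, 11, 12, 13] — 11 of 14 on the boundary.

Per-facet area ½‖(b−a)×(c−a)‖:
  f1: (p6, p12, p11) → 73.9427
  f2: (p6, p12, p2) → 61.1877
  f3: (p13, p6, p11) → 45.7576
  f4: (p13, p6, p2) → 51.6818
  f5: (p4, p12, p11) → 79.2338
  f6: (p0, p13, p11) → 60.8878
  f7: (p8, p2, p1) → 43.5168
  f8: (p8, p13, p2) → 82.8379
  f9: (p8, p0, p1) → 39.6591
  f10: (p8, p0, p13) → 95.3069
  f11: (p10, p2, p1) → 93.0209
  f12: (p10, p4, p1) → 18.5281
  f13: (p10, p12, p2) → 32.6900
  f14: (p10, p4, p12) → 7.5408
  f15: (p9, p4, p11) → 44.8401
  f16: (p9, p0, p11) → 54.8316
  f17: (p9, p4, p1) → 19.5828
  f18: (p9, p0, p1) → 30.7732
Σ area = 935.819

Euler: V−E+F = 11−27+18 = 2.
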